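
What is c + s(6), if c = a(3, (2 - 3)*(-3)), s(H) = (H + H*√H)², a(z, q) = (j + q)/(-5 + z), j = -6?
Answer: 507/2 + 72*√6 ≈ 429.86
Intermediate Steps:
a(z, q) = (-6 + q)/(-5 + z)
s(H) = (H + H^(3/2))²
c = 3/2 (c = (-6 + (2 - 3)*(-3))/(-5 + 3) = (-6 - 1*(-3))/(-2) = -(-6 + 3)/2 = -½*(-3) = 3/2 ≈ 1.5000)
c + s(6) = 3/2 + (6 + 6^(3/2))² = 3/2 + (6 + 6*√6)²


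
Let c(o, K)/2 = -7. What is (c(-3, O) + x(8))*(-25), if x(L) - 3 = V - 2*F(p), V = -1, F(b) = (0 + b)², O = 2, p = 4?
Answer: 1100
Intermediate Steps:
F(b) = b²
x(L) = -30 (x(L) = 3 + (-1 - 2*4²) = 3 + (-1 - 2*16) = 3 + (-1 - 32) = 3 - 33 = -30)
c(o, K) = -14 (c(o, K) = 2*(-7) = -14)
(c(-3, O) + x(8))*(-25) = (-14 - 30)*(-25) = -44*(-25) = 1100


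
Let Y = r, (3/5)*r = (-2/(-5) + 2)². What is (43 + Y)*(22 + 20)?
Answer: 11046/5 ≈ 2209.2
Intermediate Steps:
r = 48/5 (r = 5*(-2/(-5) + 2)²/3 = 5*(-2*(-⅕) + 2)²/3 = 5*(⅖ + 2)²/3 = 5*(12/5)²/3 = (5/3)*(144/25) = 48/5 ≈ 9.6000)
Y = 48/5 ≈ 9.6000
(43 + Y)*(22 + 20) = (43 + 48/5)*(22 + 20) = (263/5)*42 = 11046/5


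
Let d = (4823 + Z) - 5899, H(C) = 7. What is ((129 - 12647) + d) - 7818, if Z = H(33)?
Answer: -21405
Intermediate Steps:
Z = 7
d = -1069 (d = (4823 + 7) - 5899 = 4830 - 5899 = -1069)
((129 - 12647) + d) - 7818 = ((129 - 12647) - 1069) - 7818 = (-12518 - 1069) - 7818 = -13587 - 7818 = -21405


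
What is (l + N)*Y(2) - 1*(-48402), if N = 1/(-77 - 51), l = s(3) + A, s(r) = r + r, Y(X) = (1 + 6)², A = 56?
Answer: 6584271/128 ≈ 51440.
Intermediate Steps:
Y(X) = 49 (Y(X) = 7² = 49)
s(r) = 2*r
l = 62 (l = 2*3 + 56 = 6 + 56 = 62)
N = -1/128 (N = 1/(-128) = -1/128 ≈ -0.0078125)
(l + N)*Y(2) - 1*(-48402) = (62 - 1/128)*49 - 1*(-48402) = (7935/128)*49 + 48402 = 388815/128 + 48402 = 6584271/128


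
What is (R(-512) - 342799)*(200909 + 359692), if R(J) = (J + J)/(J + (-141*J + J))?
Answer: -26712112366863/139 ≈ -1.9217e+11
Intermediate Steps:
R(J) = -2/139 (R(J) = (2*J)/(J - 140*J) = (2*J)/((-139*J)) = (2*J)*(-1/(139*J)) = -2/139)
(R(-512) - 342799)*(200909 + 359692) = (-2/139 - 342799)*(200909 + 359692) = -47649063/139*560601 = -26712112366863/139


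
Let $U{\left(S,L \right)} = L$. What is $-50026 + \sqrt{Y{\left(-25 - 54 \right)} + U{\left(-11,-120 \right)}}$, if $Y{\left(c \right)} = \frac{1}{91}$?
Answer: $-50026 + \frac{i \sqrt{993629}}{91} \approx -50026.0 + 10.954 i$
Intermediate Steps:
$Y{\left(c \right)} = \frac{1}{91}$
$-50026 + \sqrt{Y{\left(-25 - 54 \right)} + U{\left(-11,-120 \right)}} = -50026 + \sqrt{\frac{1}{91} - 120} = -50026 + \sqrt{- \frac{10919}{91}} = -50026 + \frac{i \sqrt{993629}}{91}$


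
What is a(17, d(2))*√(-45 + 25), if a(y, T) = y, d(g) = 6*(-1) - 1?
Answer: 34*I*√5 ≈ 76.026*I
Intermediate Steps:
d(g) = -7 (d(g) = -6 - 1 = -7)
a(17, d(2))*√(-45 + 25) = 17*√(-45 + 25) = 17*√(-20) = 17*(2*I*√5) = 34*I*√5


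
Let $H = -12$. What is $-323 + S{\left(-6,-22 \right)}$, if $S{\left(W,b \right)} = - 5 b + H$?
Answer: $-225$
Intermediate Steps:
$S{\left(W,b \right)} = -12 - 5 b$ ($S{\left(W,b \right)} = - 5 b - 12 = -12 - 5 b$)
$-323 + S{\left(-6,-22 \right)} = -323 - -98 = -323 + \left(-12 + 110\right) = -323 + 98 = -225$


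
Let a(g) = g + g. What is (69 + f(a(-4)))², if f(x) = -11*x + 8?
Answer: 27225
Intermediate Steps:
a(g) = 2*g
f(x) = 8 - 11*x
(69 + f(a(-4)))² = (69 + (8 - 22*(-4)))² = (69 + (8 - 11*(-8)))² = (69 + (8 + 88))² = (69 + 96)² = 165² = 27225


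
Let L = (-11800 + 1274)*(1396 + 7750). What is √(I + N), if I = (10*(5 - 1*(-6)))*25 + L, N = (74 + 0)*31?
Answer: 2*I*√24066438 ≈ 9811.5*I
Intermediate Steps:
L = -96270796 (L = -10526*9146 = -96270796)
N = 2294 (N = 74*31 = 2294)
I = -96268046 (I = (10*(5 - 1*(-6)))*25 - 96270796 = (10*(5 + 6))*25 - 96270796 = (10*11)*25 - 96270796 = 110*25 - 96270796 = 2750 - 96270796 = -96268046)
√(I + N) = √(-96268046 + 2294) = √(-96265752) = 2*I*√24066438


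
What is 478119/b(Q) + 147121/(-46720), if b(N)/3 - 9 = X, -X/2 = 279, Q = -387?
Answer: -7526675989/25649280 ≈ -293.45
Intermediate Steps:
X = -558 (X = -2*279 = -558)
b(N) = -1647 (b(N) = 27 + 3*(-558) = 27 - 1674 = -1647)
478119/b(Q) + 147121/(-46720) = 478119/(-1647) + 147121/(-46720) = 478119*(-1/1647) + 147121*(-1/46720) = -159373/549 - 147121/46720 = -7526675989/25649280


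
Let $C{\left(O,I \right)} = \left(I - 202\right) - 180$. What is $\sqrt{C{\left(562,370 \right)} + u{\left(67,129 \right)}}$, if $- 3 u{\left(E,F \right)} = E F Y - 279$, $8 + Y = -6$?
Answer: $\sqrt{40415} \approx 201.03$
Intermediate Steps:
$Y = -14$ ($Y = -8 - 6 = -14$)
$u{\left(E,F \right)} = 93 + \frac{14 E F}{3}$ ($u{\left(E,F \right)} = - \frac{E F \left(-14\right) - 279}{3} = - \frac{- 14 E F - 279}{3} = - \frac{-279 - 14 E F}{3} = 93 + \frac{14 E F}{3}$)
$C{\left(O,I \right)} = -382 + I$ ($C{\left(O,I \right)} = \left(-202 + I\right) - 180 = -382 + I$)
$\sqrt{C{\left(562,370 \right)} + u{\left(67,129 \right)}} = \sqrt{\left(-382 + 370\right) + \left(93 + \frac{14}{3} \cdot 67 \cdot 129\right)} = \sqrt{-12 + \left(93 + 40334\right)} = \sqrt{-12 + 40427} = \sqrt{40415}$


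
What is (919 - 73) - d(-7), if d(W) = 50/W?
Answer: 5972/7 ≈ 853.14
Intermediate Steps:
(919 - 73) - d(-7) = (919 - 73) - 50/(-7) = 846 - 50*(-1)/7 = 846 - 1*(-50/7) = 846 + 50/7 = 5972/7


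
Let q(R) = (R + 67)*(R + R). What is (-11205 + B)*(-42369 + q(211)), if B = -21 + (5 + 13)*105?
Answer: -699705192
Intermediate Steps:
q(R) = 2*R*(67 + R) (q(R) = (67 + R)*(2*R) = 2*R*(67 + R))
B = 1869 (B = -21 + 18*105 = -21 + 1890 = 1869)
(-11205 + B)*(-42369 + q(211)) = (-11205 + 1869)*(-42369 + 2*211*(67 + 211)) = -9336*(-42369 + 2*211*278) = -9336*(-42369 + 117316) = -9336*74947 = -699705192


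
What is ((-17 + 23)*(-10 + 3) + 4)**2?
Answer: 1444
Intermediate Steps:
((-17 + 23)*(-10 + 3) + 4)**2 = (6*(-7) + 4)**2 = (-42 + 4)**2 = (-38)**2 = 1444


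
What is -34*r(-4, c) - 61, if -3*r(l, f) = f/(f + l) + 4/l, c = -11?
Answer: -2881/45 ≈ -64.022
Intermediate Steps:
r(l, f) = -4/(3*l) - f/(3*(f + l)) (r(l, f) = -(f/(f + l) + 4/l)/3 = -(4/l + f/(f + l))/3 = -4/(3*l) - f/(3*(f + l)))
-34*r(-4, c) - 61 = -34*(-4*(-11) - 4*(-4) - 1*(-11)*(-4))/(3*(-4)*(-11 - 4)) - 61 = -34*(-1)*(44 + 16 - 44)/(3*4*(-15)) - 61 = -34*(-1)*(-1)*16/(3*4*15) - 61 = -34*4/45 - 61 = -136/45 - 61 = -2881/45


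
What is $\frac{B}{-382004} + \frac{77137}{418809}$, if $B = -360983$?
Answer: $\frac{3686725955}{3265034964} \approx 1.1292$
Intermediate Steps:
$\frac{B}{-382004} + \frac{77137}{418809} = - \frac{360983}{-382004} + \frac{77137}{418809} = \left(-360983\right) \left(- \frac{1}{382004}\right) + 77137 \cdot \frac{1}{418809} = \frac{7367}{7796} + \frac{77137}{418809} = \frac{3686725955}{3265034964}$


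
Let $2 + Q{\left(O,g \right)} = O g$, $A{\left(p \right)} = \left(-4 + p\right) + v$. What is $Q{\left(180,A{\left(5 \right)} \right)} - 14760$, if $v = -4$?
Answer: $-15302$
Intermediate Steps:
$A{\left(p \right)} = -8 + p$ ($A{\left(p \right)} = \left(-4 + p\right) - 4 = -8 + p$)
$Q{\left(O,g \right)} = -2 + O g$
$Q{\left(180,A{\left(5 \right)} \right)} - 14760 = \left(-2 + 180 \left(-8 + 5\right)\right) - 14760 = \left(-2 + 180 \left(-3\right)\right) - 14760 = \left(-2 - 540\right) - 14760 = -542 - 14760 = -15302$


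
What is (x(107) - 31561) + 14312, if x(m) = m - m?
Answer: -17249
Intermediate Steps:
x(m) = 0
(x(107) - 31561) + 14312 = (0 - 31561) + 14312 = -31561 + 14312 = -17249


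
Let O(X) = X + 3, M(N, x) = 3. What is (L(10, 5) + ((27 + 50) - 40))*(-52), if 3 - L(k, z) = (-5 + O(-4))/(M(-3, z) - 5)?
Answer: -1924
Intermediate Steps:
O(X) = 3 + X
L(k, z) = 0 (L(k, z) = 3 - (-5 + (3 - 4))/(3 - 5) = 3 - (-5 - 1)/(-2) = 3 - (-6)*(-1)/2 = 3 - 1*3 = 3 - 3 = 0)
(L(10, 5) + ((27 + 50) - 40))*(-52) = (0 + ((27 + 50) - 40))*(-52) = (0 + (77 - 40))*(-52) = (0 + 37)*(-52) = 37*(-52) = -1924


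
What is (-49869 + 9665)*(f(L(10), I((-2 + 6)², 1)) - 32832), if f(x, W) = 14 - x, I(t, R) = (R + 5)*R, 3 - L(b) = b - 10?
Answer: 1319535484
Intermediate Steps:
L(b) = 13 - b (L(b) = 3 - (b - 10) = 3 - (-10 + b) = 3 + (10 - b) = 13 - b)
I(t, R) = R*(5 + R) (I(t, R) = (5 + R)*R = R*(5 + R))
(-49869 + 9665)*(f(L(10), I((-2 + 6)², 1)) - 32832) = (-49869 + 9665)*((14 - (13 - 1*10)) - 32832) = -40204*((14 - (13 - 10)) - 32832) = -40204*((14 - 1*3) - 32832) = -40204*((14 - 3) - 32832) = -40204*(11 - 32832) = -40204*(-32821) = 1319535484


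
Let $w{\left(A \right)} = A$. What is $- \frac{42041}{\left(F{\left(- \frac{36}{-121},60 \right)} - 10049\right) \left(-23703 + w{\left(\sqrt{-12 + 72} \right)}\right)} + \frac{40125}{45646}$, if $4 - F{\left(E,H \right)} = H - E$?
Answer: $\frac{10922613195602609}{12427991946099562} - \frac{10173922 \sqrt{15}}{686934751785681} \approx 0.87887$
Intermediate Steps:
$F{\left(E,H \right)} = 4 + E - H$ ($F{\left(E,H \right)} = 4 - \left(H - E\right) = 4 + \left(E - H\right) = 4 + E - H$)
$- \frac{42041}{\left(F{\left(- \frac{36}{-121},60 \right)} - 10049\right) \left(-23703 + w{\left(\sqrt{-12 + 72} \right)}\right)} + \frac{40125}{45646} = - \frac{42041}{\left(\left(4 - \frac{36}{-121} - 60\right) - 10049\right) \left(-23703 + \sqrt{-12 + 72}\right)} + \frac{40125}{45646} = - \frac{42041}{\left(\left(4 - - \frac{36}{121} - 60\right) - 10049\right) \left(-23703 + \sqrt{60}\right)} + 40125 \cdot \frac{1}{45646} = - \frac{42041}{\left(\left(4 + \frac{36}{121} - 60\right) - 10049\right) \left(-23703 + 2 \sqrt{15}\right)} + \frac{40125}{45646} = - \frac{42041}{\left(- \frac{6740}{121} - 10049\right) \left(-23703 + 2 \sqrt{15}\right)} + \frac{40125}{45646} = - \frac{42041}{\left(- \frac{1222669}{121}\right) \left(-23703 + 2 \sqrt{15}\right)} + \frac{40125}{45646} = - \frac{42041}{\frac{28980923307}{121} - \frac{2445338 \sqrt{15}}{121}} + \frac{40125}{45646} = \frac{40125}{45646} - \frac{42041}{\frac{28980923307}{121} - \frac{2445338 \sqrt{15}}{121}}$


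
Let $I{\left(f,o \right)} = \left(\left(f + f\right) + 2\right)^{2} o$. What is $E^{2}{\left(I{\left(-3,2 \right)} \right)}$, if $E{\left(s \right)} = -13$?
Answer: $169$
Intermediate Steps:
$I{\left(f,o \right)} = o \left(2 + 2 f\right)^{2}$ ($I{\left(f,o \right)} = \left(2 f + 2\right)^{2} o = \left(2 + 2 f\right)^{2} o = o \left(2 + 2 f\right)^{2}$)
$E^{2}{\left(I{\left(-3,2 \right)} \right)} = \left(-13\right)^{2} = 169$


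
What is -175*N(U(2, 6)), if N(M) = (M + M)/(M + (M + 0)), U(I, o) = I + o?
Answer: -175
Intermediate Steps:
N(M) = 1 (N(M) = (2*M)/(M + M) = (2*M)/((2*M)) = (2*M)*(1/(2*M)) = 1)
-175*N(U(2, 6)) = -175*1 = -175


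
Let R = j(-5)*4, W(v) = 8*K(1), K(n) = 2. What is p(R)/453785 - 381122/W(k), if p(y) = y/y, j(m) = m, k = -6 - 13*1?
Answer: -86473723377/3630280 ≈ -23820.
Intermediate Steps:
k = -19 (k = -6 - 13 = -19)
W(v) = 16 (W(v) = 8*2 = 16)
R = -20 (R = -5*4 = -20)
p(y) = 1
p(R)/453785 - 381122/W(k) = 1/453785 - 381122/16 = 1*(1/453785) - 381122*1/16 = 1/453785 - 190561/8 = -86473723377/3630280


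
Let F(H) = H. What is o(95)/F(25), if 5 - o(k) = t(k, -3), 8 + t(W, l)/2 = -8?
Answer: 37/25 ≈ 1.4800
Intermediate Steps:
t(W, l) = -32 (t(W, l) = -16 + 2*(-8) = -16 - 16 = -32)
o(k) = 37 (o(k) = 5 - 1*(-32) = 5 + 32 = 37)
o(95)/F(25) = 37/25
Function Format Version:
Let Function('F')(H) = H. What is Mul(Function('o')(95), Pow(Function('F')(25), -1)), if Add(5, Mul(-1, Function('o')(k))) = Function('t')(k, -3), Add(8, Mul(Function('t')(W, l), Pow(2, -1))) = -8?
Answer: Rational(37, 25) ≈ 1.4800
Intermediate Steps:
Function('t')(W, l) = -32 (Function('t')(W, l) = Add(-16, Mul(2, -8)) = Add(-16, -16) = -32)
Function('o')(k) = 37 (Function('o')(k) = Add(5, Mul(-1, -32)) = Add(5, 32) = 37)
Mul(Function('o')(95), Pow(Function('F')(25), -1)) = Mul(37, Pow(25, -1)) = Mul(37, Rational(1, 25)) = Rational(37, 25)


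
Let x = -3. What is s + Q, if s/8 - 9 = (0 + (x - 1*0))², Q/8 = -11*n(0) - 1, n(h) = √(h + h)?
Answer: 136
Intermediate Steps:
n(h) = √2*√h (n(h) = √(2*h) = √2*√h)
Q = -8 (Q = 8*(-11*√2*√0 - 1) = 8*(-11*√2*0 - 1) = 8*(-11*0 - 1) = 8*(0 - 1) = 8*(-1) = -8)
s = 144 (s = 72 + 8*(0 + (-3 - 1*0))² = 72 + 8*(0 + (-3 + 0))² = 72 + 8*(0 - 3)² = 72 + 8*(-3)² = 72 + 8*9 = 72 + 72 = 144)
s + Q = 144 - 8 = 136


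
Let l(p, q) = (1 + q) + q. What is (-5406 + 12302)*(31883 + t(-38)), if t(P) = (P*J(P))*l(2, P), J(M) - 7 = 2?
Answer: 396747568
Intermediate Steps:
l(p, q) = 1 + 2*q
J(M) = 9 (J(M) = 7 + 2 = 9)
t(P) = 9*P*(1 + 2*P) (t(P) = (P*9)*(1 + 2*P) = (9*P)*(1 + 2*P) = 9*P*(1 + 2*P))
(-5406 + 12302)*(31883 + t(-38)) = (-5406 + 12302)*(31883 + 9*(-38)*(1 + 2*(-38))) = 6896*(31883 + 9*(-38)*(1 - 76)) = 6896*(31883 + 9*(-38)*(-75)) = 6896*(31883 + 25650) = 6896*57533 = 396747568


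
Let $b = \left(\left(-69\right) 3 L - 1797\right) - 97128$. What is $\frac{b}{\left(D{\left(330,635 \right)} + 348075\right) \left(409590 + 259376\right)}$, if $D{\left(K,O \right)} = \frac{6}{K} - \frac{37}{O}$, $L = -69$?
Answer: $- \frac{59122437}{162645944073277} \approx -3.635 \cdot 10^{-7}$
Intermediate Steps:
$D{\left(K,O \right)} = - \frac{37}{O} + \frac{6}{K}$
$b = -84642$ ($b = \left(\left(-69\right) 3 \left(-69\right) - 1797\right) - 97128 = \left(\left(-207\right) \left(-69\right) - 1797\right) - 97128 = \left(14283 - 1797\right) - 97128 = 12486 - 97128 = -84642$)
$\frac{b}{\left(D{\left(330,635 \right)} + 348075\right) \left(409590 + 259376\right)} = - \frac{84642}{\left(\left(- \frac{37}{635} + \frac{6}{330}\right) + 348075\right) \left(409590 + 259376\right)} = - \frac{84642}{\left(\left(\left(-37\right) \frac{1}{635} + 6 \cdot \frac{1}{330}\right) + 348075\right) 668966} = - \frac{84642}{\left(\left(- \frac{37}{635} + \frac{1}{55}\right) + 348075\right) 668966} = - \frac{84642}{\left(- \frac{56}{1397} + 348075\right) 668966} = - \frac{84642}{\frac{486260719}{1397} \cdot 668966} = - \frac{84642}{\frac{325291888146554}{1397}} = \left(-84642\right) \frac{1397}{325291888146554} = - \frac{59122437}{162645944073277}$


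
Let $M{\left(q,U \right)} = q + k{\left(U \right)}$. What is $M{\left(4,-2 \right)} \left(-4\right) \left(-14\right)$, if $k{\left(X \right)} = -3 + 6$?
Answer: $392$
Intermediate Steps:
$k{\left(X \right)} = 3$
$M{\left(q,U \right)} = 3 + q$ ($M{\left(q,U \right)} = q + 3 = 3 + q$)
$M{\left(4,-2 \right)} \left(-4\right) \left(-14\right) = \left(3 + 4\right) \left(-4\right) \left(-14\right) = 7 \left(-4\right) \left(-14\right) = \left(-28\right) \left(-14\right) = 392$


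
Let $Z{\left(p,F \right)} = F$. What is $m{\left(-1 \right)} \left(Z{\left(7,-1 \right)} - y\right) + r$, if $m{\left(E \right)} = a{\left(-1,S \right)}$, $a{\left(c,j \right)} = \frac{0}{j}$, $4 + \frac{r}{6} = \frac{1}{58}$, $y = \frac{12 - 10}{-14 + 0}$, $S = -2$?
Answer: $- \frac{693}{29} \approx -23.897$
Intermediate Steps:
$y = - \frac{1}{7}$ ($y = \frac{2}{-14} = 2 \left(- \frac{1}{14}\right) = - \frac{1}{7} \approx -0.14286$)
$r = - \frac{693}{29}$ ($r = -24 + \frac{6}{58} = -24 + 6 \cdot \frac{1}{58} = -24 + \frac{3}{29} = - \frac{693}{29} \approx -23.897$)
$a{\left(c,j \right)} = 0$
$m{\left(E \right)} = 0$
$m{\left(-1 \right)} \left(Z{\left(7,-1 \right)} - y\right) + r = 0 \left(-1 - - \frac{1}{7}\right) - \frac{693}{29} = 0 \left(-1 + \frac{1}{7}\right) - \frac{693}{29} = 0 \left(- \frac{6}{7}\right) - \frac{693}{29} = 0 - \frac{693}{29} = - \frac{693}{29}$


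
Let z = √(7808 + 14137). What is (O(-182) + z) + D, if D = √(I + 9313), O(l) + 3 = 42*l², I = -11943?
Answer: 1391205 + √21945 + I*√2630 ≈ 1.3914e+6 + 51.284*I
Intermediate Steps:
O(l) = -3 + 42*l²
z = √21945 ≈ 148.14
D = I*√2630 (D = √(-11943 + 9313) = √(-2630) = I*√2630 ≈ 51.284*I)
(O(-182) + z) + D = ((-3 + 42*(-182)²) + √21945) + I*√2630 = ((-3 + 42*33124) + √21945) + I*√2630 = ((-3 + 1391208) + √21945) + I*√2630 = (1391205 + √21945) + I*√2630 = 1391205 + √21945 + I*√2630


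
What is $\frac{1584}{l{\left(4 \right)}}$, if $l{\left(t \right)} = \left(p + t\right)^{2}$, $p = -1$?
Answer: $176$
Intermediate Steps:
$l{\left(t \right)} = \left(-1 + t\right)^{2}$
$\frac{1584}{l{\left(4 \right)}} = \frac{1584}{\left(-1 + 4\right)^{2}} = \frac{1584}{3^{2}} = \frac{1584}{9} = 1584 \cdot \frac{1}{9} = 176$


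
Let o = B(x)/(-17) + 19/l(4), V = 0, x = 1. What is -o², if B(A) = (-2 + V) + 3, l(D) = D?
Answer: -101761/4624 ≈ -22.007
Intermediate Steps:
B(A) = 1 (B(A) = (-2 + 0) + 3 = -2 + 3 = 1)
o = 319/68 (o = 1/(-17) + 19/4 = 1*(-1/17) + 19*(¼) = -1/17 + 19/4 = 319/68 ≈ 4.6912)
-o² = -(319/68)² = -1*101761/4624 = -101761/4624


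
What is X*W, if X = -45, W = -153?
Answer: 6885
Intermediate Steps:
X*W = -45*(-153) = 6885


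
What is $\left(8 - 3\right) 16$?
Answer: $80$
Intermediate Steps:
$\left(8 - 3\right) 16 = 5 \cdot 16 = 80$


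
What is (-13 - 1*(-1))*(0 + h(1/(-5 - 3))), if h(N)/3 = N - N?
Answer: 0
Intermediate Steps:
h(N) = 0 (h(N) = 3*(N - N) = 3*0 = 0)
(-13 - 1*(-1))*(0 + h(1/(-5 - 3))) = (-13 - 1*(-1))*(0 + 0) = (-13 + 1)*0 = -12*0 = 0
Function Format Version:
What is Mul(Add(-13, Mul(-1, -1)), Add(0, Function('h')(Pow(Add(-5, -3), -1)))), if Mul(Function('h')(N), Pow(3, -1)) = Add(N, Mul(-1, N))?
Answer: 0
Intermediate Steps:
Function('h')(N) = 0 (Function('h')(N) = Mul(3, Add(N, Mul(-1, N))) = Mul(3, 0) = 0)
Mul(Add(-13, Mul(-1, -1)), Add(0, Function('h')(Pow(Add(-5, -3), -1)))) = Mul(Add(-13, Mul(-1, -1)), Add(0, 0)) = Mul(Add(-13, 1), 0) = Mul(-12, 0) = 0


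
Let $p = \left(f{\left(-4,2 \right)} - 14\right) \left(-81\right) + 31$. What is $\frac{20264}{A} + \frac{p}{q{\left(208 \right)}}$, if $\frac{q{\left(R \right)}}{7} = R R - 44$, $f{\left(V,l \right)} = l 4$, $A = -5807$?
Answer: $- \frac{6127668341}{1756849780} \approx -3.4879$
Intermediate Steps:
$f{\left(V,l \right)} = 4 l$
$q{\left(R \right)} = -308 + 7 R^{2}$ ($q{\left(R \right)} = 7 \left(R R - 44\right) = 7 \left(R^{2} - 44\right) = 7 \left(-44 + R^{2}\right) = -308 + 7 R^{2}$)
$p = 517$ ($p = \left(4 \cdot 2 - 14\right) \left(-81\right) + 31 = \left(8 - 14\right) \left(-81\right) + 31 = \left(-6\right) \left(-81\right) + 31 = 486 + 31 = 517$)
$\frac{20264}{A} + \frac{p}{q{\left(208 \right)}} = \frac{20264}{-5807} + \frac{517}{-308 + 7 \cdot 208^{2}} = 20264 \left(- \frac{1}{5807}\right) + \frac{517}{-308 + 7 \cdot 43264} = - \frac{20264}{5807} + \frac{517}{-308 + 302848} = - \frac{20264}{5807} + \frac{517}{302540} = - \frac{6127668341}{1756849780}$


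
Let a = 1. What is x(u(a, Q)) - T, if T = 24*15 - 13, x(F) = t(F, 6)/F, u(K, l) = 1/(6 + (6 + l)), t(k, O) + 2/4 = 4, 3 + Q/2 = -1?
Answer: -333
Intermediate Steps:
Q = -8 (Q = -6 + 2*(-1) = -6 - 2 = -8)
t(k, O) = 7/2 (t(k, O) = -½ + 4 = 7/2)
u(K, l) = 1/(12 + l)
x(F) = 7/(2*F)
T = 347 (T = 360 - 13 = 347)
x(u(a, Q)) - T = 7/(2*(1/(12 - 8))) - 1*347 = 7/(2*(1/4)) - 347 = 7/(2*(¼)) - 347 = (7/2)*4 - 347 = 14 - 347 = -333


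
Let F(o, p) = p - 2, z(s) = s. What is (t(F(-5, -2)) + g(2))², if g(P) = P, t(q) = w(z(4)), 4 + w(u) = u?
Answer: 4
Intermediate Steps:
F(o, p) = -2 + p
w(u) = -4 + u
t(q) = 0 (t(q) = -4 + 4 = 0)
(t(F(-5, -2)) + g(2))² = (0 + 2)² = 2² = 4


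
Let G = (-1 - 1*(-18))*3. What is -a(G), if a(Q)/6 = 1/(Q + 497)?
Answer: -3/274 ≈ -0.010949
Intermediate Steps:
G = 51 (G = (-1 + 18)*3 = 17*3 = 51)
a(Q) = 6/(497 + Q) (a(Q) = 6/(Q + 497) = 6/(497 + Q))
-a(G) = -6/(497 + 51) = -6/548 = -1*3/274 = -3/274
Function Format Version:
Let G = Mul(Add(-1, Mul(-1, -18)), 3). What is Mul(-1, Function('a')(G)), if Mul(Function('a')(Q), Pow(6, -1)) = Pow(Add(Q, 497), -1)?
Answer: Rational(-3, 274) ≈ -0.010949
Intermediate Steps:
G = 51 (G = Mul(Add(-1, 18), 3) = Mul(17, 3) = 51)
Function('a')(Q) = Mul(6, Pow(Add(497, Q), -1)) (Function('a')(Q) = Mul(6, Pow(Add(Q, 497), -1)) = Mul(6, Pow(Add(497, Q), -1)))
Mul(-1, Function('a')(G)) = Mul(-1, Mul(6, Pow(Add(497, 51), -1))) = Mul(-1, Mul(6, Pow(548, -1))) = Mul(-1, Mul(6, Rational(1, 548))) = Mul(-1, Rational(3, 274)) = Rational(-3, 274)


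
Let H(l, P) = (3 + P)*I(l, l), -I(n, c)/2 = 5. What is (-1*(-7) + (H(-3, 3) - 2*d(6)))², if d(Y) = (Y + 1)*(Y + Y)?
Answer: 48841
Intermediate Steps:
d(Y) = 2*Y*(1 + Y) (d(Y) = (1 + Y)*(2*Y) = 2*Y*(1 + Y))
I(n, c) = -10 (I(n, c) = -2*5 = -10)
H(l, P) = -30 - 10*P (H(l, P) = (3 + P)*(-10) = -30 - 10*P)
(-1*(-7) + (H(-3, 3) - 2*d(6)))² = (-1*(-7) + ((-30 - 10*3) - 4*6*(1 + 6)))² = (7 + ((-30 - 30) - 4*6*7))² = (7 + (-60 - 2*84))² = (7 + (-60 - 168))² = (7 - 228)² = (-221)² = 48841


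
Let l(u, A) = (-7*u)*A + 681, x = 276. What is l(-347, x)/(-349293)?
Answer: -223695/116431 ≈ -1.9213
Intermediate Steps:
l(u, A) = 681 - 7*A*u (l(u, A) = -7*A*u + 681 = 681 - 7*A*u)
l(-347, x)/(-349293) = (681 - 7*276*(-347))/(-349293) = (681 + 670404)*(-1/349293) = 671085*(-1/349293) = -223695/116431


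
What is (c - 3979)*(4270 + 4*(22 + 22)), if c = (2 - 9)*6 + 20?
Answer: -17788446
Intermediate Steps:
c = -22 (c = -7*6 + 20 = -42 + 20 = -22)
(c - 3979)*(4270 + 4*(22 + 22)) = (-22 - 3979)*(4270 + 4*(22 + 22)) = -4001*(4270 + 4*44) = -4001*(4270 + 176) = -4001*4446 = -17788446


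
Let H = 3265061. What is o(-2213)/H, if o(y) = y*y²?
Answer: -10837877597/3265061 ≈ -3319.3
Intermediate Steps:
o(y) = y³
o(-2213)/H = (-2213)³/3265061 = -10837877597*1/3265061 = -10837877597/3265061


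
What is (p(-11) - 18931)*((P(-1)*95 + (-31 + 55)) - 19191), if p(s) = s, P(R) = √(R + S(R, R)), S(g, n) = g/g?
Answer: 363061314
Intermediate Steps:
S(g, n) = 1
P(R) = √(1 + R) (P(R) = √(R + 1) = √(1 + R))
(p(-11) - 18931)*((P(-1)*95 + (-31 + 55)) - 19191) = (-11 - 18931)*((√(1 - 1)*95 + (-31 + 55)) - 19191) = -18942*((√0*95 + 24) - 19191) = -18942*((0*95 + 24) - 19191) = -18942*((0 + 24) - 19191) = -18942*(24 - 19191) = -18942*(-19167) = 363061314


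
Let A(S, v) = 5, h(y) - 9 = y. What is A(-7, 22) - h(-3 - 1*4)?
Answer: 3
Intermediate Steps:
h(y) = 9 + y
A(-7, 22) - h(-3 - 1*4) = 5 - (9 + (-3 - 1*4)) = 5 - (9 + (-3 - 4)) = 5 - (9 - 7) = 5 - 1*2 = 5 - 2 = 3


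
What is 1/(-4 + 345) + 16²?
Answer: 87297/341 ≈ 256.00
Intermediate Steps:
1/(-4 + 345) + 16² = 1/341 + 256 = 87297/341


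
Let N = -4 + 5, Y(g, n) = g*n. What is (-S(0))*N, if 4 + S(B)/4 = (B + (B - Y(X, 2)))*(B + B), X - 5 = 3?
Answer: 16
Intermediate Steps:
X = 8 (X = 5 + 3 = 8)
S(B) = -16 + 8*B*(-16 + 2*B) (S(B) = -16 + 4*((B + (B - 8*2))*(B + B)) = -16 + 4*((B + (B - 1*16))*(2*B)) = -16 + 4*((B + (B - 16))*(2*B)) = -16 + 4*((B + (-16 + B))*(2*B)) = -16 + 4*((-16 + 2*B)*(2*B)) = -16 + 4*(2*B*(-16 + 2*B)) = -16 + 8*B*(-16 + 2*B))
N = 1
(-S(0))*N = -(-16 - 128*0 + 16*0**2)*1 = -(-16 + 0 + 16*0)*1 = -(-16 + 0 + 0)*1 = -1*(-16)*1 = 16*1 = 16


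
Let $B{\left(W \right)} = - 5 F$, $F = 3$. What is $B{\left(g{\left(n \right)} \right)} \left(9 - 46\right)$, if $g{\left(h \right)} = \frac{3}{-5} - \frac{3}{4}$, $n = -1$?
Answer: $555$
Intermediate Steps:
$g{\left(h \right)} = - \frac{27}{20}$ ($g{\left(h \right)} = 3 \left(- \frac{1}{5}\right) - \frac{3}{4} = - \frac{3}{5} - \frac{3}{4} = - \frac{27}{20}$)
$B{\left(W \right)} = -15$ ($B{\left(W \right)} = \left(-5\right) 3 = -15$)
$B{\left(g{\left(n \right)} \right)} \left(9 - 46\right) = - 15 \left(9 - 46\right) = \left(-15\right) \left(-37\right) = 555$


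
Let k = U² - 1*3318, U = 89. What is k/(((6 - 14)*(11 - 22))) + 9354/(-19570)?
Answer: 44628779/861080 ≈ 51.829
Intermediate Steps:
k = 4603 (k = 89² - 1*3318 = 7921 - 3318 = 4603)
k/(((6 - 14)*(11 - 22))) + 9354/(-19570) = 4603/(((6 - 14)*(11 - 22))) + 9354/(-19570) = 4603/((-8*(-11))) + 9354*(-1/19570) = 4603/88 - 4677/9785 = 44628779/861080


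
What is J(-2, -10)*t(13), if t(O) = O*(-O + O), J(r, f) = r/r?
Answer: 0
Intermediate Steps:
J(r, f) = 1
t(O) = 0 (t(O) = O*0 = 0)
J(-2, -10)*t(13) = 1*0 = 0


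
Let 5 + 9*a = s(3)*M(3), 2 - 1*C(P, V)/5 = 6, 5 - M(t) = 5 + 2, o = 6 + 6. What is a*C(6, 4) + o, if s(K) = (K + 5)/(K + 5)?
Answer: 248/9 ≈ 27.556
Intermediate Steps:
o = 12
M(t) = -2 (M(t) = 5 - (5 + 2) = 5 - 1*7 = 5 - 7 = -2)
C(P, V) = -20 (C(P, V) = 10 - 5*6 = 10 - 30 = -20)
s(K) = 1 (s(K) = (5 + K)/(5 + K) = 1)
a = -7/9 (a = -5/9 + (1*(-2))/9 = -5/9 + (⅑)*(-2) = -5/9 - 2/9 = -7/9 ≈ -0.77778)
a*C(6, 4) + o = -7/9*(-20) + 12 = 140/9 + 12 = 248/9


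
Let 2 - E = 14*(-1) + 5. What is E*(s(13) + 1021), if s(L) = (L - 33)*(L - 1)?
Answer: 8591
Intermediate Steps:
s(L) = (-1 + L)*(-33 + L) (s(L) = (-33 + L)*(-1 + L) = (-1 + L)*(-33 + L))
E = 11 (E = 2 - (14*(-1) + 5) = 2 - (-14 + 5) = 2 - 1*(-9) = 2 + 9 = 11)
E*(s(13) + 1021) = 11*((33 + 13² - 34*13) + 1021) = 11*((33 + 169 - 442) + 1021) = 11*(-240 + 1021) = 11*781 = 8591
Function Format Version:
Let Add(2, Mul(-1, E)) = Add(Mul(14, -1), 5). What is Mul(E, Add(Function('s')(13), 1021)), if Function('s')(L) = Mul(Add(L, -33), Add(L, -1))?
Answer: 8591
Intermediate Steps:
Function('s')(L) = Mul(Add(-1, L), Add(-33, L)) (Function('s')(L) = Mul(Add(-33, L), Add(-1, L)) = Mul(Add(-1, L), Add(-33, L)))
E = 11 (E = Add(2, Mul(-1, Add(Mul(14, -1), 5))) = Add(2, Mul(-1, Add(-14, 5))) = Add(2, Mul(-1, -9)) = Add(2, 9) = 11)
Mul(E, Add(Function('s')(13), 1021)) = Mul(11, Add(Add(33, Pow(13, 2), Mul(-34, 13)), 1021)) = Mul(11, Add(Add(33, 169, -442), 1021)) = Mul(11, Add(-240, 1021)) = Mul(11, 781) = 8591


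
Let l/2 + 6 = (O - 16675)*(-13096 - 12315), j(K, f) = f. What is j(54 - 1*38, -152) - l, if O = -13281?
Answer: -1522423972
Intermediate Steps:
l = 1522423820 (l = -12 + 2*((-13281 - 16675)*(-13096 - 12315)) = -12 + 2*(-29956*(-25411)) = -12 + 2*761211916 = -12 + 1522423832 = 1522423820)
j(54 - 1*38, -152) - l = -152 - 1*1522423820 = -152 - 1522423820 = -1522423972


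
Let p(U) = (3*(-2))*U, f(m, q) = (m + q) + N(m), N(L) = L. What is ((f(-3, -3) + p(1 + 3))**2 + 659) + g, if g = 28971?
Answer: 30719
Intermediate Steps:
f(m, q) = q + 2*m (f(m, q) = (m + q) + m = q + 2*m)
p(U) = -6*U
((f(-3, -3) + p(1 + 3))**2 + 659) + g = (((-3 + 2*(-3)) - 6*(1 + 3))**2 + 659) + 28971 = (((-3 - 6) - 6*4)**2 + 659) + 28971 = ((-9 - 24)**2 + 659) + 28971 = ((-33)**2 + 659) + 28971 = (1089 + 659) + 28971 = 1748 + 28971 = 30719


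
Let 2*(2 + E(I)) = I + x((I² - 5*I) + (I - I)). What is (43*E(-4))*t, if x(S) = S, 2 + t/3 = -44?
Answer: -83076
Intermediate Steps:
t = -138 (t = -6 + 3*(-44) = -6 - 132 = -138)
E(I) = -2 + I²/2 - 2*I (E(I) = -2 + (I + ((I² - 5*I) + (I - I)))/2 = -2 + (I + ((I² - 5*I) + 0))/2 = -2 + (I + (I² - 5*I))/2 = -2 + (I² - 4*I)/2 = -2 + (I²/2 - 2*I) = -2 + I²/2 - 2*I)
(43*E(-4))*t = (43*(-2 + (½)*(-4)² - 2*(-4)))*(-138) = (43*(-2 + (½)*16 + 8))*(-138) = (43*(-2 + 8 + 8))*(-138) = (43*14)*(-138) = 602*(-138) = -83076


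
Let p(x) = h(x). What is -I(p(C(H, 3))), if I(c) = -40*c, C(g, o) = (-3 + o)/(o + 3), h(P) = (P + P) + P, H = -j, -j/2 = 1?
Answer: 0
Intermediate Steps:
j = -2 (j = -2*1 = -2)
H = 2 (H = -1*(-2) = 2)
h(P) = 3*P (h(P) = 2*P + P = 3*P)
C(g, o) = (-3 + o)/(3 + o)
p(x) = 3*x
-I(p(C(H, 3))) = -(-40)*3*((-3 + 3)/(3 + 3)) = -(-40)*3*(0/6) = -(-40)*3*((⅙)*0) = -(-40)*3*0 = -(-40)*0 = -1*0 = 0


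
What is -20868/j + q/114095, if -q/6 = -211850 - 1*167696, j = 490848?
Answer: 92951286299/4666941880 ≈ 19.917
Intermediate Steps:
q = 2277276 (q = -6*(-211850 - 1*167696) = -6*(-211850 - 167696) = -6*(-379546) = 2277276)
-20868/j + q/114095 = -20868/490848 + 2277276/114095 = -20868*1/490848 + 2277276*(1/114095) = -1739/40904 + 2277276/114095 = 92951286299/4666941880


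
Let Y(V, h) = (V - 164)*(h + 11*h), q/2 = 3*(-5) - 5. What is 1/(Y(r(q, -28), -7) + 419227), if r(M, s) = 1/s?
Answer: 1/433006 ≈ 2.3094e-6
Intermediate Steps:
q = -40 (q = 2*(3*(-5) - 5) = 2*(-15 - 5) = 2*(-20) = -40)
Y(V, h) = 12*h*(-164 + V) (Y(V, h) = (-164 + V)*(12*h) = 12*h*(-164 + V))
1/(Y(r(q, -28), -7) + 419227) = 1/(12*(-7)*(-164 + 1/(-28)) + 419227) = 1/(12*(-7)*(-164 - 1/28) + 419227) = 1/(12*(-7)*(-4593/28) + 419227) = 1/(13779 + 419227) = 1/433006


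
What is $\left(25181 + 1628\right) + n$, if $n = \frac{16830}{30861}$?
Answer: $\frac{91929931}{3429} \approx 26810.0$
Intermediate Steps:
$n = \frac{1870}{3429}$ ($n = 16830 \cdot \frac{1}{30861} = \frac{1870}{3429} \approx 0.54535$)
$\left(25181 + 1628\right) + n = \left(25181 + 1628\right) + \frac{1870}{3429} = 26809 + \frac{1870}{3429} = \frac{91929931}{3429}$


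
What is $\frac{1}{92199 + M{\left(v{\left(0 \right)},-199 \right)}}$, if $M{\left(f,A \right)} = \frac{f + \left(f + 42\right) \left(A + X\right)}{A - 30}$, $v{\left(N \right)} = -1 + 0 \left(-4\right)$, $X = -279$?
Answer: $\frac{229}{21133170} \approx 1.0836 \cdot 10^{-5}$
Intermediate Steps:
$v{\left(N \right)} = -1$ ($v{\left(N \right)} = -1 + 0 = -1$)
$M{\left(f,A \right)} = \frac{f + \left(-279 + A\right) \left(42 + f\right)}{-30 + A}$ ($M{\left(f,A \right)} = \frac{f + \left(f + 42\right) \left(A - 279\right)}{A - 30} = \frac{f + \left(42 + f\right) \left(-279 + A\right)}{-30 + A} = \frac{f + \left(-279 + A\right) \left(42 + f\right)}{-30 + A}$)
$\frac{1}{92199 + M{\left(v{\left(0 \right)},-199 \right)}} = \frac{1}{92199 + \frac{-11718 - -278 + 42 \left(-199\right) - -199}{-30 - 199}} = \frac{1}{92199 + \frac{-11718 + 278 - 8358 + 199}{-229}} = \frac{1}{92199 - - \frac{19599}{229}} = \frac{1}{92199 + \frac{19599}{229}} = \frac{1}{\frac{21133170}{229}} = \frac{229}{21133170}$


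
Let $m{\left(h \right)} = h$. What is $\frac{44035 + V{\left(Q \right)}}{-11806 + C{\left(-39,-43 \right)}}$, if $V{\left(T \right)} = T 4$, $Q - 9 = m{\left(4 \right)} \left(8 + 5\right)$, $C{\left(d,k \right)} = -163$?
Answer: $- \frac{44279}{11969} \approx -3.6995$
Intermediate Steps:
$Q = 61$ ($Q = 9 + 4 \left(8 + 5\right) = 9 + 4 \cdot 13 = 9 + 52 = 61$)
$V{\left(T \right)} = 4 T$
$\frac{44035 + V{\left(Q \right)}}{-11806 + C{\left(-39,-43 \right)}} = \frac{44035 + 4 \cdot 61}{-11806 - 163} = \frac{44035 + 244}{-11969} = 44279 \left(- \frac{1}{11969}\right) = - \frac{44279}{11969}$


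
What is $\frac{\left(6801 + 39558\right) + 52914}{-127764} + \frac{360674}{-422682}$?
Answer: $- \frac{376248133}{230784372} \approx -1.6303$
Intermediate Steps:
$\frac{\left(6801 + 39558\right) + 52914}{-127764} + \frac{360674}{-422682} = \left(46359 + 52914\right) \left(- \frac{1}{127764}\right) + 360674 \left(- \frac{1}{422682}\right) = 99273 \left(- \frac{1}{127764}\right) - \frac{180337}{211341} = - \frac{33091}{42588} - \frac{180337}{211341} = - \frac{376248133}{230784372}$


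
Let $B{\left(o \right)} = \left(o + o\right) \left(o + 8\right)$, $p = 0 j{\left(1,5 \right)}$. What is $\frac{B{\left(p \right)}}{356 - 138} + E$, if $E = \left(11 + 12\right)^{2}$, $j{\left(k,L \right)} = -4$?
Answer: $529$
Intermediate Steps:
$p = 0$ ($p = 0 \left(-4\right) = 0$)
$E = 529$ ($E = 23^{2} = 529$)
$B{\left(o \right)} = 2 o \left(8 + o\right)$
$\frac{B{\left(p \right)}}{356 - 138} + E = \frac{2 \cdot 0 \left(8 + 0\right)}{356 - 138} + 529 = \frac{2 \cdot 0 \cdot 8}{218} + 529 = \frac{1}{218} \cdot 0 + 529 = 0 + 529 = 529$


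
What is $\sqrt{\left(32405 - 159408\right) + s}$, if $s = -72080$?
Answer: $i \sqrt{199083} \approx 446.19 i$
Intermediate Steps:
$\sqrt{\left(32405 - 159408\right) + s} = \sqrt{\left(32405 - 159408\right) - 72080} = \sqrt{-127003 - 72080} = \sqrt{-199083} = i \sqrt{199083}$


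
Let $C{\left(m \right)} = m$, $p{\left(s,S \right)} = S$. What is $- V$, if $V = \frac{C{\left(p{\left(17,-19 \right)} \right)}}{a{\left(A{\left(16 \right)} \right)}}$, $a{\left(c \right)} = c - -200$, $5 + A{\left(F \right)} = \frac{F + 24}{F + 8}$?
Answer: $\frac{57}{590} \approx 0.09661$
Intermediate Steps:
$A{\left(F \right)} = -5 + \frac{24 + F}{8 + F}$ ($A{\left(F \right)} = -5 + \frac{F + 24}{F + 8} = -5 + \frac{24 + F}{8 + F}$)
$a{\left(c \right)} = 200 + c$ ($a{\left(c \right)} = c + 200 = 200 + c$)
$V = - \frac{57}{590}$ ($V = - \frac{19}{200 + \frac{4 \left(-4 - 16\right)}{8 + 16}} = - \frac{19}{200 + \frac{4 \left(-4 - 16\right)}{24}} = - \frac{19}{200 + 4 \cdot \frac{1}{24} \left(-20\right)} = - \frac{19}{200 - \frac{10}{3}} = - \frac{19}{\frac{590}{3}} = \left(-19\right) \frac{3}{590} = - \frac{57}{590} \approx -0.09661$)
$- V = \left(-1\right) \left(- \frac{57}{590}\right) = \frac{57}{590}$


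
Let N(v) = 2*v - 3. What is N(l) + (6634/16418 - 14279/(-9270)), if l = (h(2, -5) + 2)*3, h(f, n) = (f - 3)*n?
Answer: 3115764671/76097430 ≈ 40.944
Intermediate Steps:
h(f, n) = n*(-3 + f) (h(f, n) = (-3 + f)*n = n*(-3 + f))
l = 21 (l = (-5*(-3 + 2) + 2)*3 = (-5*(-1) + 2)*3 = (5 + 2)*3 = 7*3 = 21)
N(v) = -3 + 2*v
N(l) + (6634/16418 - 14279/(-9270)) = (-3 + 2*21) + (6634/16418 - 14279/(-9270)) = (-3 + 42) + (6634*(1/16418) - 14279*(-1/9270)) = 39 + (3317/8209 + 14279/9270) = 39 + 147964901/76097430 = 3115764671/76097430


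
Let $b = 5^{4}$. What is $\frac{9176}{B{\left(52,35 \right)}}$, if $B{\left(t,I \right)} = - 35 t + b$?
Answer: $- \frac{9176}{1195} \approx -7.6787$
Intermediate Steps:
$b = 625$
$B{\left(t,I \right)} = 625 - 35 t$ ($B{\left(t,I \right)} = - 35 t + 625 = 625 - 35 t$)
$\frac{9176}{B{\left(52,35 \right)}} = \frac{9176}{625 - 1820} = \frac{9176}{-1195} = 9176 \left(- \frac{1}{1195}\right) = - \frac{9176}{1195}$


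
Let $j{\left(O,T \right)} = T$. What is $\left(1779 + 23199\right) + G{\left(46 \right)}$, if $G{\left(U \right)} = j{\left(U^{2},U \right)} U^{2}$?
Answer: $122314$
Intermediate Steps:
$G{\left(U \right)} = U^{3}$ ($G{\left(U \right)} = U U^{2} = U^{3}$)
$\left(1779 + 23199\right) + G{\left(46 \right)} = \left(1779 + 23199\right) + 46^{3} = 24978 + 97336 = 122314$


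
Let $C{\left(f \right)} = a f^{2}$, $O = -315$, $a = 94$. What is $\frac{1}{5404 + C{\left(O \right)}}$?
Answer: $\frac{1}{9332554} \approx 1.0715 \cdot 10^{-7}$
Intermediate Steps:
$C{\left(f \right)} = 94 f^{2}$
$\frac{1}{5404 + C{\left(O \right)}} = \frac{1}{5404 + 94 \left(-315\right)^{2}} = \frac{1}{5404 + 94 \cdot 99225} = \frac{1}{5404 + 9327150} = \frac{1}{9332554}$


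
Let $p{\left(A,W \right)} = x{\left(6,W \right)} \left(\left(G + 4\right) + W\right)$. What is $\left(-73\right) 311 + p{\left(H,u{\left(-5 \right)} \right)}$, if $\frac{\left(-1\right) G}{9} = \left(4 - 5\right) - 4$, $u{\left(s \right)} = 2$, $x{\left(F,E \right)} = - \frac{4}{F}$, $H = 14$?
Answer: $-22737$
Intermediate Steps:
$G = 45$ ($G = - 9 \left(\left(4 - 5\right) - 4\right) = - 9 \left(-1 - 4\right) = \left(-9\right) \left(-5\right) = 45$)
$p{\left(A,W \right)} = - \frac{98}{3} - \frac{2 W}{3}$ ($p{\left(A,W \right)} = - \frac{4}{6} \left(\left(45 + 4\right) + W\right) = \left(-4\right) \frac{1}{6} \left(49 + W\right) = - \frac{2 \left(49 + W\right)}{3} = - \frac{98}{3} - \frac{2 W}{3}$)
$\left(-73\right) 311 + p{\left(H,u{\left(-5 \right)} \right)} = \left(-73\right) 311 - 34 = -22703 - 34 = -22737$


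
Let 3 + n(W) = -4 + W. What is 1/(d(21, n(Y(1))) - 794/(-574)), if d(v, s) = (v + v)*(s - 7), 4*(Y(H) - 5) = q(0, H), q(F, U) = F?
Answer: -287/108089 ≈ -0.0026552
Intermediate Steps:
Y(H) = 5 (Y(H) = 5 + (¼)*0 = 5 + 0 = 5)
n(W) = -7 + W (n(W) = -3 + (-4 + W) = -7 + W)
d(v, s) = 2*v*(-7 + s) (d(v, s) = (2*v)*(-7 + s) = 2*v*(-7 + s))
1/(d(21, n(Y(1))) - 794/(-574)) = 1/(2*21*(-7 + (-7 + 5)) - 794/(-574)) = 1/(2*21*(-7 - 2) - 794*(-1/574)) = 1/(2*21*(-9) + 397/287) = 1/(-378 + 397/287) = 1/(-108089/287) = -287/108089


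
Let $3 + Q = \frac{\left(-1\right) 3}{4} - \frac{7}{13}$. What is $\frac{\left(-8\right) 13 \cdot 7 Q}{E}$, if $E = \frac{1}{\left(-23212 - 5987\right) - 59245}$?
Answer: $-276122168$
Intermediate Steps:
$Q = - \frac{223}{52}$ ($Q = -3 + \left(\frac{\left(-1\right) 3}{4} - \frac{7}{13}\right) = -3 - \frac{67}{52} = - \frac{223}{52} \approx -4.2885$)
$E = - \frac{1}{88444}$ ($E = \frac{1}{-29199 - 59245} = \frac{1}{-88444} = - \frac{1}{88444} \approx -1.1307 \cdot 10^{-5}$)
$\frac{\left(-8\right) 13 \cdot 7 Q}{E} = \frac{\left(-8\right) 13 \cdot 7 \left(- \frac{223}{52}\right)}{- \frac{1}{88444}} = \left(-104\right) 7 \left(- \frac{223}{52}\right) \left(-88444\right) = \left(-728\right) \left(- \frac{223}{52}\right) \left(-88444\right) = 3122 \left(-88444\right) = -276122168$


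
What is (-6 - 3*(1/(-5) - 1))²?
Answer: 144/25 ≈ 5.7600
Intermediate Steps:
(-6 - 3*(1/(-5) - 1))² = (-6 - 3*(-⅕ - 1))² = (-6 - 3*(-6/5))² = (-6 + 18/5)² = (-12/5)² = 144/25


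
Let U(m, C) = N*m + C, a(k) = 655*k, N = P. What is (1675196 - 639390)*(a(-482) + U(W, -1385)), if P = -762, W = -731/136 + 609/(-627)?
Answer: -135197868104987/418 ≈ -3.2344e+11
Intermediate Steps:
W = -10611/1672 (W = -731*1/136 + 609*(-1/627) = -43/8 - 203/209 = -10611/1672 ≈ -6.3463)
N = -762
U(m, C) = C - 762*m (U(m, C) = -762*m + C = C - 762*m)
(1675196 - 639390)*(a(-482) + U(W, -1385)) = (1675196 - 639390)*(655*(-482) + (-1385 - 762*(-10611/1672))) = 1035806*(-315710 + (-1385 + 4042791/836)) = 1035806*(-315710 + 2884931/836) = 1035806*(-261048629/836) = -135197868104987/418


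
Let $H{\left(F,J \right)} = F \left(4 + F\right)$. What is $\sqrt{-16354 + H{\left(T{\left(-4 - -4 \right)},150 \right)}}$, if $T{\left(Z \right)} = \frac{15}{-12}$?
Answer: $\frac{i \sqrt{261719}}{4} \approx 127.9 i$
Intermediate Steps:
$T{\left(Z \right)} = - \frac{5}{4}$ ($T{\left(Z \right)} = 15 \left(- \frac{1}{12}\right) = - \frac{5}{4}$)
$\sqrt{-16354 + H{\left(T{\left(-4 - -4 \right)},150 \right)}} = \sqrt{-16354 - \frac{5 \left(4 - \frac{5}{4}\right)}{4}} = \sqrt{-16354 - \frac{55}{16}} = \sqrt{- \frac{261719}{16}} = \frac{i \sqrt{261719}}{4}$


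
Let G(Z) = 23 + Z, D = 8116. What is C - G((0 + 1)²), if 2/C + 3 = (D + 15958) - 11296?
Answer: -306598/12775 ≈ -24.000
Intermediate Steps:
C = 2/12775 (C = 2/(-3 + ((8116 + 15958) - 11296)) = 2/(-3 + (24074 - 11296)) = 2/(-3 + 12778) = 2/12775 ≈ 0.00015656)
C - G((0 + 1)²) = 2/12775 - (23 + (0 + 1)²) = 2/12775 - (23 + 1²) = 2/12775 - (23 + 1) = 2/12775 - 1*24 = 2/12775 - 24 = -306598/12775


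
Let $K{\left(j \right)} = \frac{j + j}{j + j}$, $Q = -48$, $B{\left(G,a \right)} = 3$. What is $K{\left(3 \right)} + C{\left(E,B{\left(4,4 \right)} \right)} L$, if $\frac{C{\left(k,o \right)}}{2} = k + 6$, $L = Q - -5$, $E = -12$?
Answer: $517$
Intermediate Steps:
$K{\left(j \right)} = 1$ ($K{\left(j \right)} = \frac{2 j}{2 j} = 2 j \frac{1}{2 j} = 1$)
$L = -43$ ($L = -48 - -5 = -48 + 5 = -43$)
$C{\left(k,o \right)} = 12 + 2 k$ ($C{\left(k,o \right)} = 2 \left(k + 6\right) = 2 \left(6 + k\right) = 12 + 2 k$)
$K{\left(3 \right)} + C{\left(E,B{\left(4,4 \right)} \right)} L = 1 + \left(12 + 2 \left(-12\right)\right) \left(-43\right) = 1 + \left(12 - 24\right) \left(-43\right) = 1 - -516 = 1 + 516 = 517$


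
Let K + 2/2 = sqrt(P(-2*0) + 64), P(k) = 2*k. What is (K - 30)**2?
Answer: 529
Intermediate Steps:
K = 7 (K = -1 + sqrt(2*(-2*0) + 64) = -1 + sqrt(2*0 + 64) = -1 + sqrt(0 + 64) = -1 + sqrt(64) = -1 + 8 = 7)
(K - 30)**2 = (7 - 30)**2 = (-23)**2 = 529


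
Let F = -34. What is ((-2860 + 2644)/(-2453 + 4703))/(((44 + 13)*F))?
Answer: 2/40375 ≈ 4.9536e-5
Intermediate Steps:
((-2860 + 2644)/(-2453 + 4703))/(((44 + 13)*F)) = ((-2860 + 2644)/(-2453 + 4703))/(((44 + 13)*(-34))) = (-216/2250)/((57*(-34))) = -216*1/2250/(-1938) = -12/125*(-1/1938) = 2/40375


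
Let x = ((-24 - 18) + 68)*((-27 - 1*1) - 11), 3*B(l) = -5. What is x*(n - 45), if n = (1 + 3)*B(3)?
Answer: 52390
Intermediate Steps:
B(l) = -5/3 (B(l) = (⅓)*(-5) = -5/3)
x = -1014 (x = (-42 + 68)*((-27 - 1) - 11) = 26*(-28 - 11) = 26*(-39) = -1014)
n = -20/3 (n = (1 + 3)*(-5/3) = 4*(-5/3) = -20/3 ≈ -6.6667)
x*(n - 45) = -1014*(-20/3 - 45) = -1014*(-155/3) = 52390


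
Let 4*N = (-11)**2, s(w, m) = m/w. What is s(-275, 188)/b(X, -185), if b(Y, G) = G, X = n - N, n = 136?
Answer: 188/50875 ≈ 0.0036953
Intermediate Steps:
N = 121/4 (N = (1/4)*(-11)**2 = (1/4)*121 = 121/4 ≈ 30.250)
X = 423/4 (X = 136 - 1*121/4 = 136 - 121/4 = 423/4 ≈ 105.75)
s(-275, 188)/b(X, -185) = (188/(-275))/(-185) = (188*(-1/275))*(-1/185) = -188/275*(-1/185) = 188/50875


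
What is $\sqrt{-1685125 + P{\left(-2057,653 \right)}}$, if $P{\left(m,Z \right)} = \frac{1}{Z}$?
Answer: $\frac{8 i \sqrt{11227382273}}{653} \approx 1298.1 i$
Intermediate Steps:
$\sqrt{-1685125 + P{\left(-2057,653 \right)}} = \sqrt{-1685125 + \frac{1}{653}} = \sqrt{- \frac{1100386624}{653}} = \frac{8 i \sqrt{11227382273}}{653}$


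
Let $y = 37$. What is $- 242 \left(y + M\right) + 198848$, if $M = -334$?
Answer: $270722$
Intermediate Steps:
$- 242 \left(y + M\right) + 198848 = - 242 \left(37 - 334\right) + 198848 = \left(-242\right) \left(-297\right) + 198848 = 71874 + 198848 = 270722$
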